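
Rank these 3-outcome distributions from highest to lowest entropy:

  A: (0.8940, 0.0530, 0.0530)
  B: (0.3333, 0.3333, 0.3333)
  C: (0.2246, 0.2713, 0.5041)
B > C > A

Key insight: Entropy is maximized by uniform distributions and minimized by concentrated distributions.

- Uniform distributions have maximum entropy log₂(3) = 1.5850 bits
- The more "peaked" or concentrated a distribution, the lower its entropy

Entropies:
  H(A) = 0.5937 bits
  H(B) = 1.5850 bits
  H(C) = 1.4927 bits

Ranking: B > C > A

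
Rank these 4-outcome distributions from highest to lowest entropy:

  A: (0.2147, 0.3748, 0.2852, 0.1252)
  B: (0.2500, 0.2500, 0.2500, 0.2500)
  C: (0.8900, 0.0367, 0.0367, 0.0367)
B > A > C

Key insight: Entropy is maximized by uniform distributions and minimized by concentrated distributions.

- Uniform distributions have maximum entropy log₂(4) = 2.0000 bits
- The more "peaked" or concentrated a distribution, the lower its entropy

Entropies:
  H(A) = 1.8988 bits
  H(B) = 2.0000 bits
  H(C) = 0.6743 bits

Ranking: B > A > C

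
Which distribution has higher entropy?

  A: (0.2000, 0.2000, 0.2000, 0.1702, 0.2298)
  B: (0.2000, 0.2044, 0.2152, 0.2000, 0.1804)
B

Both distributions are close to uniform, making this a harder comparison.

H(A) = 2.3155 bits
H(B) = 2.3196 bits

The distribution closer to uniform has higher entropy.
Answer: B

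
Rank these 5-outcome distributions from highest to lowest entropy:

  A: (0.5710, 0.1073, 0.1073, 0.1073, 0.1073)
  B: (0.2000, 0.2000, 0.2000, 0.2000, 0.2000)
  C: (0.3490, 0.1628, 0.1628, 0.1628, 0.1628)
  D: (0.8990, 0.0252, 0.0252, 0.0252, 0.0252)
B > C > A > D

Key insight: Entropy is maximized by uniform distributions and minimized by concentrated distributions.

Entropies:
  H(A) = 1.8434 bits
  H(B) = 2.3219 bits
  H(C) = 2.2352 bits
  H(D) = 0.6742 bits

Ranking: B > C > A > D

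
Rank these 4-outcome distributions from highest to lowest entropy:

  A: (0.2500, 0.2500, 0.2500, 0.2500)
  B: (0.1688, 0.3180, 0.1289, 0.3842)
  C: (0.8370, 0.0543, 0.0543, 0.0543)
A > B > C

Key insight: Entropy is maximized by uniform distributions and minimized by concentrated distributions.

- Uniform distributions have maximum entropy log₂(4) = 2.0000 bits
- The more "peaked" or concentrated a distribution, the lower its entropy

Entropies:
  H(A) = 2.0000 bits
  H(B) = 1.8701 bits
  H(C) = 0.8998 bits

Ranking: A > B > C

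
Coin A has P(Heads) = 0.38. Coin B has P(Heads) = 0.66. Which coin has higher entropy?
A

For binary distributions, entropy is maximized at p=0.5 and decreases as p moves toward 0 or 1.

H(A) = H(0.38) = 0.9580 bits
H(B) = H(0.66) = 0.9248 bits

Distribution A (p=0.38) is closer to uniform (p=0.5), so it has higher entropy.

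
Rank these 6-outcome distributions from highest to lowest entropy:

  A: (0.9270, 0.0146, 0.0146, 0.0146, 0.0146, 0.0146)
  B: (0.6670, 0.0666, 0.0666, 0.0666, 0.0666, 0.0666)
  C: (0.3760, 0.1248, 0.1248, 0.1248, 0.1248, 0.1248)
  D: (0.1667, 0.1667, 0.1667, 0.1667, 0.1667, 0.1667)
D > C > B > A

Key insight: Entropy is maximized by uniform distributions and minimized by concentrated distributions.

Entropies:
  H(A) = 0.5465 bits
  H(B) = 1.6912 bits
  H(C) = 2.4041 bits
  H(D) = 2.5850 bits

Ranking: D > C > B > A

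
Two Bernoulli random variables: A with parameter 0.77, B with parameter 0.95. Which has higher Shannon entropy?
A

For binary distributions, entropy is maximized at p=0.5 and decreases as p moves toward 0 or 1.

H(A) = H(0.77) = 0.7780 bits
H(B) = H(0.95) = 0.2864 bits

Distribution A (p=0.77) is closer to uniform (p=0.5), so it has higher entropy.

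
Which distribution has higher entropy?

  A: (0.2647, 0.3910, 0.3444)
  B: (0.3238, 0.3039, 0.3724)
B

Both distributions are close to uniform, making this a harder comparison.

H(A) = 1.5669 bits
H(B) = 1.5797 bits

The distribution closer to uniform has higher entropy.
Answer: B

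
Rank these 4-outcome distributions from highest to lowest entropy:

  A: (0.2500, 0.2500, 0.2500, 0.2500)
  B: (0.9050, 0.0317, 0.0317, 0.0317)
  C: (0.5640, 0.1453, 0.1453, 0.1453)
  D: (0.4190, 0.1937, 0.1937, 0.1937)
A > D > C > B

Key insight: Entropy is maximized by uniform distributions and minimized by concentrated distributions.

Entropies:
  H(A) = 2.0000 bits
  H(B) = 0.6035 bits
  H(C) = 1.6792 bits
  H(D) = 1.9018 bits

Ranking: A > D > C > B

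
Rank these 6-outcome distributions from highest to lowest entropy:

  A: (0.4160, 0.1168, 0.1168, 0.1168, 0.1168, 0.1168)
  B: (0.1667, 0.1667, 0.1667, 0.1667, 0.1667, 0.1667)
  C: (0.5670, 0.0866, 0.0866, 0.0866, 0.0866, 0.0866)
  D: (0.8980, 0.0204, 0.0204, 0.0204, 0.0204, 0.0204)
B > A > C > D

Key insight: Entropy is maximized by uniform distributions and minimized by concentrated distributions.

Entropies:
  H(A) = 2.3355 bits
  H(B) = 2.5850 bits
  H(C) = 1.9924 bits
  H(D) = 0.7121 bits

Ranking: B > A > C > D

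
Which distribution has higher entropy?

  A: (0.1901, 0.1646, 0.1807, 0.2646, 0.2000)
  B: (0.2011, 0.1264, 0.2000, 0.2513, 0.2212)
A

Both distributions are close to uniform, making this a harder comparison.

H(A) = 2.3017 bits
H(B) = 2.2891 bits

The distribution closer to uniform has higher entropy.
Answer: A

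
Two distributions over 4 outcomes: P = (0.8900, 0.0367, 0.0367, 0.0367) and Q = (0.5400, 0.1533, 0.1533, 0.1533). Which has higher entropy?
Q

P is highly concentrated on one outcome (89%), making it nearly deterministic. Q spreads its mass more evenly (max 54%). The more spread-out distribution has higher entropy: H(P) ≈ 0.674 bits, H(Q) ≈ 1.724 bits.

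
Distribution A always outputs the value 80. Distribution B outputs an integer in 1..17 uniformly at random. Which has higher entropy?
B

A is deterministic, so H(A) = 0. B is uniform over 17 outcomes, so H(B) = log₂(17) = 4.087 bits. Any distribution with genuine randomness has higher entropy than a deterministic one.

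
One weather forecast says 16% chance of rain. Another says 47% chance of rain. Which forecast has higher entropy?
47% forecast

Treat each forecast as a Bernoulli distribution. Binary entropy is maximized at p=0.5 and falls off symmetrically toward 0 or 1. The 47% forecast is closer to 50%, so it is more uncertain. H(16%) ≈ 0.634 bits, H(47%) ≈ 0.997 bits.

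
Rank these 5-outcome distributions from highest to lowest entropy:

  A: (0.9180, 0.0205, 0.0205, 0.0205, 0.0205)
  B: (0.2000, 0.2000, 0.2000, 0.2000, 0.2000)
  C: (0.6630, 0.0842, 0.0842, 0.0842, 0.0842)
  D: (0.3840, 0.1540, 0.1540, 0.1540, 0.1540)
B > D > C > A

Key insight: Entropy is maximized by uniform distributions and minimized by concentrated distributions.

Entropies:
  H(A) = 0.5732 bits
  H(B) = 2.3219 bits
  H(C) = 1.5959 bits
  H(D) = 2.1928 bits

Ranking: B > D > C > A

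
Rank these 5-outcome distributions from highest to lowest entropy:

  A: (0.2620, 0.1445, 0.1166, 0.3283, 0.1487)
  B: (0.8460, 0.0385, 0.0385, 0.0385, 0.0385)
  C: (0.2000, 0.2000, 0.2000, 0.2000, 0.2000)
C > A > B

Key insight: Entropy is maximized by uniform distributions and minimized by concentrated distributions.

- Uniform distributions have maximum entropy log₂(5) = 2.3219 bits
- The more "peaked" or concentrated a distribution, the lower its entropy

Entropies:
  H(A) = 2.2074 bits
  H(B) = 0.9278 bits
  H(C) = 2.3219 bits

Ranking: C > A > B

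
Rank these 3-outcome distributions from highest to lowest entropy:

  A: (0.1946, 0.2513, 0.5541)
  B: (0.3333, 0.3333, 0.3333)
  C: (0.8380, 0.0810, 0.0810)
B > A > C

Key insight: Entropy is maximized by uniform distributions and minimized by concentrated distributions.

- Uniform distributions have maximum entropy log₂(3) = 1.5850 bits
- The more "peaked" or concentrated a distribution, the lower its entropy

Entropies:
  H(A) = 1.4322 bits
  H(B) = 1.5850 bits
  H(C) = 0.8011 bits

Ranking: B > A > C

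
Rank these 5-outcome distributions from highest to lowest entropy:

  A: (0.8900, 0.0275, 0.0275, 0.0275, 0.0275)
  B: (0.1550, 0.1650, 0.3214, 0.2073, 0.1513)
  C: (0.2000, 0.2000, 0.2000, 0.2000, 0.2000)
C > B > A

Key insight: Entropy is maximized by uniform distributions and minimized by concentrated distributions.

- Uniform distributions have maximum entropy log₂(5) = 2.3219 bits
- The more "peaked" or concentrated a distribution, the lower its entropy

Entropies:
  H(A) = 0.7199 bits
  H(B) = 2.2550 bits
  H(C) = 2.3219 bits

Ranking: C > B > A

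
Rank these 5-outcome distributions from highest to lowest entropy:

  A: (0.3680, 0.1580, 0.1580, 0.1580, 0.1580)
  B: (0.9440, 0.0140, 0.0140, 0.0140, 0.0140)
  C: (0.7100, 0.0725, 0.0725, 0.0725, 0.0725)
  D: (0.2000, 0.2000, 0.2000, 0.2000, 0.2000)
D > A > C > B

Key insight: Entropy is maximized by uniform distributions and minimized by concentrated distributions.

Entropies:
  H(A) = 2.2131 bits
  H(B) = 0.4234 bits
  H(C) = 1.4487 bits
  H(D) = 2.3219 bits

Ranking: D > A > C > B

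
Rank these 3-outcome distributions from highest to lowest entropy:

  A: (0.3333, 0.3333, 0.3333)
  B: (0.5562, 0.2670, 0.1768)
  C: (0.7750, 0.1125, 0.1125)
A > B > C

Key insight: Entropy is maximized by uniform distributions and minimized by concentrated distributions.

- Uniform distributions have maximum entropy log₂(3) = 1.5850 bits
- The more "peaked" or concentrated a distribution, the lower its entropy

Entropies:
  H(A) = 1.5850 bits
  H(B) = 1.4214 bits
  H(C) = 0.9942 bits

Ranking: A > B > C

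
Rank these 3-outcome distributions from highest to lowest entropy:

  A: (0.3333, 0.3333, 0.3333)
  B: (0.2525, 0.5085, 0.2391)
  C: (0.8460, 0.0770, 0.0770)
A > B > C

Key insight: Entropy is maximized by uniform distributions and minimized by concentrated distributions.

- Uniform distributions have maximum entropy log₂(3) = 1.5850 bits
- The more "peaked" or concentrated a distribution, the lower its entropy

Entropies:
  H(A) = 1.5850 bits
  H(B) = 1.4911 bits
  H(C) = 0.7738 bits

Ranking: A > B > C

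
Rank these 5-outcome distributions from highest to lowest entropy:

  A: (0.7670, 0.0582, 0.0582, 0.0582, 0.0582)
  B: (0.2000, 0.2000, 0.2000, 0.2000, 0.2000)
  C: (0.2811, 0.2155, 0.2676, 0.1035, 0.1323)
B > C > A

Key insight: Entropy is maximized by uniform distributions and minimized by concentrated distributions.

- Uniform distributions have maximum entropy log₂(5) = 2.3219 bits
- The more "peaked" or concentrated a distribution, the lower its entropy

Entropies:
  H(A) = 1.2492 bits
  H(B) = 2.3219 bits
  H(C) = 2.2256 bits

Ranking: B > C > A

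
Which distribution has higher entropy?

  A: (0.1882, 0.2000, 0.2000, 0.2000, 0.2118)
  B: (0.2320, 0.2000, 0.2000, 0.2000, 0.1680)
A

Both distributions are close to uniform, making this a harder comparison.

H(A) = 2.3209 bits
H(B) = 2.3145 bits

The distribution closer to uniform has higher entropy.
Answer: A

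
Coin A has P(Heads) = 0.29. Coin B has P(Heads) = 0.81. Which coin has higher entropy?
A

For binary distributions, entropy is maximized at p=0.5 and decreases as p moves toward 0 or 1.

H(A) = H(0.29) = 0.8687 bits
H(B) = H(0.81) = 0.7015 bits

Distribution A (p=0.29) is closer to uniform (p=0.5), so it has higher entropy.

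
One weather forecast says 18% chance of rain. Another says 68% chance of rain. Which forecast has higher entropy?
68% forecast

Treat each forecast as a Bernoulli distribution. Binary entropy is maximized at p=0.5 and falls off symmetrically toward 0 or 1. The 68% forecast is closer to 50%, so it is more uncertain. H(18%) ≈ 0.680 bits, H(68%) ≈ 0.904 bits.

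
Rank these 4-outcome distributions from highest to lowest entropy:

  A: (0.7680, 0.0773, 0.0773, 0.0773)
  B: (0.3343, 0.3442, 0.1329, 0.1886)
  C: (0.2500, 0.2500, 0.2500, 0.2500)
C > B > A

Key insight: Entropy is maximized by uniform distributions and minimized by concentrated distributions.

- Uniform distributions have maximum entropy log₂(4) = 2.0000 bits
- The more "peaked" or concentrated a distribution, the lower its entropy

Entropies:
  H(A) = 1.1492 bits
  H(B) = 1.8989 bits
  H(C) = 2.0000 bits

Ranking: C > B > A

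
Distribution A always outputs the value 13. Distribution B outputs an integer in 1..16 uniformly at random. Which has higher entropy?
B

A is deterministic, so H(A) = 0. B is uniform over 16 outcomes, so H(B) = log₂(16) = 4.000 bits. Any distribution with genuine randomness has higher entropy than a deterministic one.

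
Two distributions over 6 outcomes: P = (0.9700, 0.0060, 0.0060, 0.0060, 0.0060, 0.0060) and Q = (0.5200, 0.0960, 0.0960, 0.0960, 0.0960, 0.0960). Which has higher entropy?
Q

P is highly concentrated on one outcome (97%), making it nearly deterministic. Q spreads its mass more evenly (max 52%). The more spread-out distribution has higher entropy: H(P) ≈ 0.264 bits, H(Q) ≈ 2.113 bits.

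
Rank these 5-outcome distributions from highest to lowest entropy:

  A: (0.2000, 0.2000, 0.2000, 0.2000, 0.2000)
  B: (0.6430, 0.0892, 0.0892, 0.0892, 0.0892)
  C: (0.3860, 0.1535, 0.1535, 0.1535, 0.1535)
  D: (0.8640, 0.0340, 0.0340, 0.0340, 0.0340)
A > C > B > D

Key insight: Entropy is maximized by uniform distributions and minimized by concentrated distributions.

Entropies:
  H(A) = 2.3219 bits
  H(B) = 1.6542 bits
  H(C) = 2.1902 bits
  H(D) = 0.8457 bits

Ranking: A > C > B > D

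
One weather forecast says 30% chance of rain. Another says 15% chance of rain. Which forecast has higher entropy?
30% forecast

Treat each forecast as a Bernoulli distribution. Binary entropy is maximized at p=0.5 and falls off symmetrically toward 0 or 1. The 30% forecast is closer to 50%, so it is more uncertain. H(30%) ≈ 0.881 bits, H(15%) ≈ 0.610 bits.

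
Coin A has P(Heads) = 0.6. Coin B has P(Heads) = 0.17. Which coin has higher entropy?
A

For binary distributions, entropy is maximized at p=0.5 and decreases as p moves toward 0 or 1.

H(A) = H(0.6) = 0.9710 bits
H(B) = H(0.17) = 0.6577 bits

Distribution A (p=0.6) is closer to uniform (p=0.5), so it has higher entropy.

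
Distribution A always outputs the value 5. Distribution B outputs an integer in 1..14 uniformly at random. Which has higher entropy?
B

A is deterministic, so H(A) = 0. B is uniform over 14 outcomes, so H(B) = log₂(14) = 3.807 bits. Any distribution with genuine randomness has higher entropy than a deterministic one.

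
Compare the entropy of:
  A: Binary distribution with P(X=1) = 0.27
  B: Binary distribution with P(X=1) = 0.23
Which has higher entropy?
A

For binary distributions, entropy is maximized at p=0.5 and decreases as p moves toward 0 or 1.

H(A) = H(0.27) = 0.8415 bits
H(B) = H(0.23) = 0.7780 bits

Distribution A (p=0.27) is closer to uniform (p=0.5), so it has higher entropy.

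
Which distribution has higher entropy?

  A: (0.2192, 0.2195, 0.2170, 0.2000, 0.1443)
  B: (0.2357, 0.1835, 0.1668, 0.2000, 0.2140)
B

Both distributions are close to uniform, making this a harder comparison.

H(A) = 2.3059 bits
H(B) = 2.3116 bits

The distribution closer to uniform has higher entropy.
Answer: B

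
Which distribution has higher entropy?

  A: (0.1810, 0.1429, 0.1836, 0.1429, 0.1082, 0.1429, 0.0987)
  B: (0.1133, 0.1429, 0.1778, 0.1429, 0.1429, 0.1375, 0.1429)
B

Both distributions are close to uniform, making this a harder comparison.

H(A) = 2.7752 bits
H(B) = 2.7967 bits

The distribution closer to uniform has higher entropy.
Answer: B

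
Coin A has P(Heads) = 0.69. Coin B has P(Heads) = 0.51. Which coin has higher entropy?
B

For binary distributions, entropy is maximized at p=0.5 and decreases as p moves toward 0 or 1.

H(A) = H(0.69) = 0.8932 bits
H(B) = H(0.51) = 0.9997 bits

Distribution B (p=0.51) is closer to uniform (p=0.5), so it has higher entropy.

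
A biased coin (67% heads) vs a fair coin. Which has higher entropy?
Fair coin

The fair coin is uniform (p=0.5), maximizing binary entropy at 1 bit. The biased coin has H(0.67) ≈ 0.915 bits — its outcome is more predictable, so its entropy is lower.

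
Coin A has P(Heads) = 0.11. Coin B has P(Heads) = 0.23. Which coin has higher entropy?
B

For binary distributions, entropy is maximized at p=0.5 and decreases as p moves toward 0 or 1.

H(A) = H(0.11) = 0.4999 bits
H(B) = H(0.23) = 0.7780 bits

Distribution B (p=0.23) is closer to uniform (p=0.5), so it has higher entropy.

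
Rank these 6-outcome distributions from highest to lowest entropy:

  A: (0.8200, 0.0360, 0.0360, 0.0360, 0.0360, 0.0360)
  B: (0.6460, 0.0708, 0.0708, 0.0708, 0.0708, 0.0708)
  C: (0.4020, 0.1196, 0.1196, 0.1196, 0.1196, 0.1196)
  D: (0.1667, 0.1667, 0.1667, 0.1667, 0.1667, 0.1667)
D > C > B > A

Key insight: Entropy is maximized by uniform distributions and minimized by concentrated distributions.

Entropies:
  H(A) = 1.0980 bits
  H(B) = 1.7596 bits
  H(C) = 2.3606 bits
  H(D) = 2.5850 bits

Ranking: D > C > B > A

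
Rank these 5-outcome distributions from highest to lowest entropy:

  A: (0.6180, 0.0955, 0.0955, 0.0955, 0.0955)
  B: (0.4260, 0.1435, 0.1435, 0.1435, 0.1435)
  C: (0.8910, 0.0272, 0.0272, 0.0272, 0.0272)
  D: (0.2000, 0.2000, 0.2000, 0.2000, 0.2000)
D > B > A > C

Key insight: Entropy is maximized by uniform distributions and minimized by concentrated distributions.

Entropies:
  H(A) = 1.7234 bits
  H(B) = 2.1321 bits
  H(C) = 0.7149 bits
  H(D) = 2.3219 bits

Ranking: D > B > A > C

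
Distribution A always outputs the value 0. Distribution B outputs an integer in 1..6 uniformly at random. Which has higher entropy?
B

A is deterministic, so H(A) = 0. B is uniform over 6 outcomes, so H(B) = log₂(6) = 2.585 bits. Any distribution with genuine randomness has higher entropy than a deterministic one.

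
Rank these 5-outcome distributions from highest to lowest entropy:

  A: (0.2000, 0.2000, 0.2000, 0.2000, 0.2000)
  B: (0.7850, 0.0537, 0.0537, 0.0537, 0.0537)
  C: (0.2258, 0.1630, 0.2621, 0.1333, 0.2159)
A > C > B

Key insight: Entropy is maximized by uniform distributions and minimized by concentrated distributions.

- Uniform distributions have maximum entropy log₂(5) = 2.3219 bits
- The more "peaked" or concentrated a distribution, the lower its entropy

Entropies:
  H(A) = 2.3219 bits
  H(B) = 1.1809 bits
  H(C) = 2.2826 bits

Ranking: A > C > B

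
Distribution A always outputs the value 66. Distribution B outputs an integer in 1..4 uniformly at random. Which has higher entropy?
B

A is deterministic, so H(A) = 0. B is uniform over 4 outcomes, so H(B) = log₂(4) = 2.000 bits. Any distribution with genuine randomness has higher entropy than a deterministic one.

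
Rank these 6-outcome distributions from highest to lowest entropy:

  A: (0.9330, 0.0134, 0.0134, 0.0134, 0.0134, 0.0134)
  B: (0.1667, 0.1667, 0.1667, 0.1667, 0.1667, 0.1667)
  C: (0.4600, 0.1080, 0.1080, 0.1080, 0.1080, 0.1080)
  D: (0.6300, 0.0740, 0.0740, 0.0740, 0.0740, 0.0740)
B > C > D > A

Key insight: Entropy is maximized by uniform distributions and minimized by concentrated distributions.

Entropies:
  H(A) = 0.5102 bits
  H(B) = 2.5850 bits
  H(C) = 2.2492 bits
  H(D) = 1.8098 bits

Ranking: B > C > D > A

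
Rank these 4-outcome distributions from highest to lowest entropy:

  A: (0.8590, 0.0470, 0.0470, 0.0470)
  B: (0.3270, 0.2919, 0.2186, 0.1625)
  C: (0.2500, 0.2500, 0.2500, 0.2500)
C > B > A

Key insight: Entropy is maximized by uniform distributions and minimized by concentrated distributions.

- Uniform distributions have maximum entropy log₂(4) = 2.0000 bits
- The more "peaked" or concentrated a distribution, the lower its entropy

Entropies:
  H(A) = 0.8103 bits
  H(B) = 1.9514 bits
  H(C) = 2.0000 bits

Ranking: C > B > A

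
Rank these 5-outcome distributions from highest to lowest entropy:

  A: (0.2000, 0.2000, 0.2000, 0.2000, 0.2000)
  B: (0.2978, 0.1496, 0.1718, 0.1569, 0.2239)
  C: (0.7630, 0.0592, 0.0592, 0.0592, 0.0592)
A > B > C

Key insight: Entropy is maximized by uniform distributions and minimized by concentrated distributions.

- Uniform distributions have maximum entropy log₂(5) = 2.3219 bits
- The more "peaked" or concentrated a distribution, the lower its entropy

Entropies:
  H(A) = 2.3219 bits
  H(B) = 2.2697 bits
  H(C) = 1.2640 bits

Ranking: A > B > C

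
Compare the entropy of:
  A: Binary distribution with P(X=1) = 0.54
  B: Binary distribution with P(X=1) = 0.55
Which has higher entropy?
A

For binary distributions, entropy is maximized at p=0.5 and decreases as p moves toward 0 or 1.

H(A) = H(0.54) = 0.9954 bits
H(B) = H(0.55) = 0.9928 bits

Distribution A (p=0.54) is closer to uniform (p=0.5), so it has higher entropy.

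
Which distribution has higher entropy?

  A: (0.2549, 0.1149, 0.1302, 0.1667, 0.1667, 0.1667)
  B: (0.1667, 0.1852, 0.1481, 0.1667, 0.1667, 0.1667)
B

Both distributions are close to uniform, making this a harder comparison.

H(A) = 2.5367 bits
H(B) = 2.5820 bits

The distribution closer to uniform has higher entropy.
Answer: B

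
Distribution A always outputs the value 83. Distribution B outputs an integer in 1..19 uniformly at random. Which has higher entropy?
B

A is deterministic, so H(A) = 0. B is uniform over 19 outcomes, so H(B) = log₂(19) = 4.248 bits. Any distribution with genuine randomness has higher entropy than a deterministic one.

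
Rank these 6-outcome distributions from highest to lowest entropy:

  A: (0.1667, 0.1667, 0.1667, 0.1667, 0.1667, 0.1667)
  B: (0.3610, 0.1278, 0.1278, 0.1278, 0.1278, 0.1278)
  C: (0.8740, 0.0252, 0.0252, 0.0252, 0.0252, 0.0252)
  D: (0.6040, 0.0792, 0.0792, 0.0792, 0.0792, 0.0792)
A > B > D > C

Key insight: Entropy is maximized by uniform distributions and minimized by concentrated distributions.

Entropies:
  H(A) = 2.5850 bits
  H(B) = 2.4272 bits
  H(C) = 0.8389 bits
  H(D) = 1.8880 bits

Ranking: A > B > D > C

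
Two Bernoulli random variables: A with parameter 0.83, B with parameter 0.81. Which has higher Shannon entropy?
B

For binary distributions, entropy is maximized at p=0.5 and decreases as p moves toward 0 or 1.

H(A) = H(0.83) = 0.6577 bits
H(B) = H(0.81) = 0.7015 bits

Distribution B (p=0.81) is closer to uniform (p=0.5), so it has higher entropy.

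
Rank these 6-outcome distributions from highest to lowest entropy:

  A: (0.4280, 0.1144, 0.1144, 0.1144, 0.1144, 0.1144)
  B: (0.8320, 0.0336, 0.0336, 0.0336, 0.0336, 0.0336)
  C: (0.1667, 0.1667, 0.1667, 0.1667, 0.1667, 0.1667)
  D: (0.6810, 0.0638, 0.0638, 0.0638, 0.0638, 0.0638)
C > A > D > B

Key insight: Entropy is maximized by uniform distributions and minimized by concentrated distributions.

Entropies:
  H(A) = 2.3131 bits
  H(B) = 1.0432 bits
  H(C) = 2.5850 bits
  H(D) = 1.6440 bits

Ranking: C > A > D > B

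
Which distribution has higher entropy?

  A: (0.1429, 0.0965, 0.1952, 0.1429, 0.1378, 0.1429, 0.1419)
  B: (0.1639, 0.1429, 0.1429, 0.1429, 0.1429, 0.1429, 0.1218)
B

Both distributions are close to uniform, making this a harder comparison.

H(A) = 2.7825 bits
H(B) = 2.8029 bits

The distribution closer to uniform has higher entropy.
Answer: B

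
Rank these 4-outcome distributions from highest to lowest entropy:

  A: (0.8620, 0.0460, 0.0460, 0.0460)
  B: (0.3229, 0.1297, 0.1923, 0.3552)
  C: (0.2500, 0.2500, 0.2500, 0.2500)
C > B > A

Key insight: Entropy is maximized by uniform distributions and minimized by concentrated distributions.

- Uniform distributions have maximum entropy log₂(4) = 2.0000 bits
- The more "peaked" or concentrated a distribution, the lower its entropy

Entropies:
  H(A) = 0.7977 bits
  H(B) = 1.8965 bits
  H(C) = 2.0000 bits

Ranking: C > B > A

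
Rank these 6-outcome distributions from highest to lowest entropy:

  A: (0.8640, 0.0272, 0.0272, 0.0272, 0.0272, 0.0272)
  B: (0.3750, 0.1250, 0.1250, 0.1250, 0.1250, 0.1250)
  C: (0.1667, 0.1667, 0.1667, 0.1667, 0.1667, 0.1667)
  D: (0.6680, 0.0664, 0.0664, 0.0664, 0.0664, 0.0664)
C > B > D > A

Key insight: Entropy is maximized by uniform distributions and minimized by concentrated distributions.

Entropies:
  H(A) = 0.8894 bits
  H(B) = 2.4056 bits
  H(C) = 2.5850 bits
  H(D) = 1.6878 bits

Ranking: C > B > D > A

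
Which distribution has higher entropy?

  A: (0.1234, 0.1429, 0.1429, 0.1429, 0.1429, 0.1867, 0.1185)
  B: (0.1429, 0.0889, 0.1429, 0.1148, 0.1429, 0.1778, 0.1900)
A

Both distributions are close to uniform, making this a harder comparison.

H(A) = 2.7933 bits
H(B) = 2.7702 bits

The distribution closer to uniform has higher entropy.
Answer: A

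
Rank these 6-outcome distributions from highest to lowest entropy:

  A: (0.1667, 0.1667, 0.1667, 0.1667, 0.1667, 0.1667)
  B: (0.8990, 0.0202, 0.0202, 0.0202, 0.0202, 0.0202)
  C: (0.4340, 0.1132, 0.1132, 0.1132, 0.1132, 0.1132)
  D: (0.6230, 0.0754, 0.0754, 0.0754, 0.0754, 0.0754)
A > C > D > B

Key insight: Entropy is maximized by uniform distributions and minimized by concentrated distributions.

Entropies:
  H(A) = 2.5850 bits
  H(B) = 0.7067 bits
  H(C) = 2.3016 bits
  H(D) = 1.8313 bits

Ranking: A > C > D > B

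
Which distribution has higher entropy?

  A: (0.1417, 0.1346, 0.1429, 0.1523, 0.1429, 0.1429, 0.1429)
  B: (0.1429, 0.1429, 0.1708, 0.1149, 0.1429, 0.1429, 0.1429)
A

Both distributions are close to uniform, making this a harder comparison.

H(A) = 2.8065 bits
H(B) = 2.7994 bits

The distribution closer to uniform has higher entropy.
Answer: A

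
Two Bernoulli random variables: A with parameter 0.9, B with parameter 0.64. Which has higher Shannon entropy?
B

For binary distributions, entropy is maximized at p=0.5 and decreases as p moves toward 0 or 1.

H(A) = H(0.9) = 0.4690 bits
H(B) = H(0.64) = 0.9427 bits

Distribution B (p=0.64) is closer to uniform (p=0.5), so it has higher entropy.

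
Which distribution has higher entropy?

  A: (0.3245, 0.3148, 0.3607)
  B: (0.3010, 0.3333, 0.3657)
A

Both distributions are close to uniform, making this a harder comparison.

H(A) = 1.5825 bits
H(B) = 1.5804 bits

The distribution closer to uniform has higher entropy.
Answer: A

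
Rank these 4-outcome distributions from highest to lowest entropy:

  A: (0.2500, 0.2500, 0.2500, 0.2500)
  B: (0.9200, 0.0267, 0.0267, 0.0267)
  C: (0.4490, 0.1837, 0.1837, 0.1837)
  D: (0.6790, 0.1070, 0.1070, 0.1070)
A > C > D > B

Key insight: Entropy is maximized by uniform distributions and minimized by concentrated distributions.

Entropies:
  H(A) = 2.0000 bits
  H(B) = 0.5290 bits
  H(C) = 1.8658 bits
  H(D) = 1.4142 bits

Ranking: A > C > D > B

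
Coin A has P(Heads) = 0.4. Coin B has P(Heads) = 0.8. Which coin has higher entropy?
A

For binary distributions, entropy is maximized at p=0.5 and decreases as p moves toward 0 or 1.

H(A) = H(0.4) = 0.9710 bits
H(B) = H(0.8) = 0.7219 bits

Distribution A (p=0.4) is closer to uniform (p=0.5), so it has higher entropy.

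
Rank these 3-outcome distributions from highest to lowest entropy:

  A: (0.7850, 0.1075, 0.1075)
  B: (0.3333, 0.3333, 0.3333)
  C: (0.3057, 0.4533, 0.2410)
B > C > A

Key insight: Entropy is maximized by uniform distributions and minimized by concentrated distributions.

- Uniform distributions have maximum entropy log₂(3) = 1.5850 bits
- The more "peaked" or concentrated a distribution, the lower its entropy

Entropies:
  H(A) = 0.9659 bits
  H(B) = 1.5850 bits
  H(C) = 1.5349 bits

Ranking: B > C > A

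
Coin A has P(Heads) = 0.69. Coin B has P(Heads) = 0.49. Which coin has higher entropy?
B

For binary distributions, entropy is maximized at p=0.5 and decreases as p moves toward 0 or 1.

H(A) = H(0.69) = 0.8932 bits
H(B) = H(0.49) = 0.9997 bits

Distribution B (p=0.49) is closer to uniform (p=0.5), so it has higher entropy.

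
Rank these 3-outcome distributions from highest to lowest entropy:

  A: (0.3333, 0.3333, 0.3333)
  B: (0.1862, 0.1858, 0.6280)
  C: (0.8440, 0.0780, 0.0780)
A > B > C

Key insight: Entropy is maximized by uniform distributions and minimized by concentrated distributions.

- Uniform distributions have maximum entropy log₂(3) = 1.5850 bits
- The more "peaked" or concentrated a distribution, the lower its entropy

Entropies:
  H(A) = 1.5850 bits
  H(B) = 1.3242 bits
  H(C) = 0.7807 bits

Ranking: A > B > C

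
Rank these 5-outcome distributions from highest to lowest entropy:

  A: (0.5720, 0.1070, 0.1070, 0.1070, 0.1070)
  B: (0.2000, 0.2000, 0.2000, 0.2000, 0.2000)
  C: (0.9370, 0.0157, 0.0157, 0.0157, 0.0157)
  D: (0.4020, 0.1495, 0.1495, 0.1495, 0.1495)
B > D > A > C

Key insight: Entropy is maximized by uniform distributions and minimized by concentrated distributions.

Entropies:
  H(A) = 1.8410 bits
  H(B) = 2.3219 bits
  H(C) = 0.4652 bits
  H(D) = 2.1681 bits

Ranking: B > D > A > C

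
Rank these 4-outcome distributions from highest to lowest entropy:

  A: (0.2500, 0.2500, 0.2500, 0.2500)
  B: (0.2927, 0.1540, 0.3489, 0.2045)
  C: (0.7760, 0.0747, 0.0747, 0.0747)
A > B > C

Key insight: Entropy is maximized by uniform distributions and minimized by concentrated distributions.

- Uniform distributions have maximum entropy log₂(4) = 2.0000 bits
- The more "peaked" or concentrated a distribution, the lower its entropy

Entropies:
  H(A) = 2.0000 bits
  H(B) = 1.9327 bits
  H(C) = 1.1224 bits

Ranking: A > B > C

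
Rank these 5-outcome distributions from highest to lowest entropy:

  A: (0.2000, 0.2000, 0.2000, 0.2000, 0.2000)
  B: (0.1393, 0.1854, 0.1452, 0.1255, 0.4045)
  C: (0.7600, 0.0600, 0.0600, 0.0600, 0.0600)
A > B > C

Key insight: Entropy is maximized by uniform distributions and minimized by concentrated distributions.

- Uniform distributions have maximum entropy log₂(5) = 2.3219 bits
- The more "peaked" or concentrated a distribution, the lower its entropy

Entropies:
  H(A) = 2.3219 bits
  H(B) = 2.1552 bits
  H(C) = 1.2750 bits

Ranking: A > B > C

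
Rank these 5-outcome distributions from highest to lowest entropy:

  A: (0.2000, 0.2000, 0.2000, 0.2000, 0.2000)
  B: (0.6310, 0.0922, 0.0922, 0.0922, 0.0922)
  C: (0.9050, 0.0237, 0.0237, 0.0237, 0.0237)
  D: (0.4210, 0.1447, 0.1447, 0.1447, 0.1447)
A > D > B > C

Key insight: Entropy is maximized by uniform distributions and minimized by concentrated distributions.

Entropies:
  H(A) = 2.3219 bits
  H(B) = 1.6879 bits
  H(C) = 0.6429 bits
  H(D) = 2.1399 bits

Ranking: A > D > B > C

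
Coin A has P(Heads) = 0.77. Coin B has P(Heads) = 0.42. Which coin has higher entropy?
B

For binary distributions, entropy is maximized at p=0.5 and decreases as p moves toward 0 or 1.

H(A) = H(0.77) = 0.7780 bits
H(B) = H(0.42) = 0.9815 bits

Distribution B (p=0.42) is closer to uniform (p=0.5), so it has higher entropy.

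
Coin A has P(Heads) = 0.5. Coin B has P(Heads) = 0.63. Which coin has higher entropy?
A

For binary distributions, entropy is maximized at p=0.5 and decreases as p moves toward 0 or 1.

H(A) = H(0.5) = 1.0000 bits
H(B) = H(0.63) = 0.9507 bits

Distribution A (p=0.5) is closer to uniform (p=0.5), so it has higher entropy.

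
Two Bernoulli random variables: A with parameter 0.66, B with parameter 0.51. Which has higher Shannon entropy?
B

For binary distributions, entropy is maximized at p=0.5 and decreases as p moves toward 0 or 1.

H(A) = H(0.66) = 0.9248 bits
H(B) = H(0.51) = 0.9997 bits

Distribution B (p=0.51) is closer to uniform (p=0.5), so it has higher entropy.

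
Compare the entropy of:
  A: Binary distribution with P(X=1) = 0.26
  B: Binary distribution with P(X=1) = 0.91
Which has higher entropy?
A

For binary distributions, entropy is maximized at p=0.5 and decreases as p moves toward 0 or 1.

H(A) = H(0.26) = 0.8267 bits
H(B) = H(0.91) = 0.4365 bits

Distribution A (p=0.26) is closer to uniform (p=0.5), so it has higher entropy.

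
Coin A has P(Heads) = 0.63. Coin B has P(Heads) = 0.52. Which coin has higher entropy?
B

For binary distributions, entropy is maximized at p=0.5 and decreases as p moves toward 0 or 1.

H(A) = H(0.63) = 0.9507 bits
H(B) = H(0.52) = 0.9988 bits

Distribution B (p=0.52) is closer to uniform (p=0.5), so it has higher entropy.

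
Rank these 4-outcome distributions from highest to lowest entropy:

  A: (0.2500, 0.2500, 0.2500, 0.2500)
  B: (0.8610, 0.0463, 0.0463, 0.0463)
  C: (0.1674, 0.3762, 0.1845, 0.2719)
A > C > B

Key insight: Entropy is maximized by uniform distributions and minimized by concentrated distributions.

- Uniform distributions have maximum entropy log₂(4) = 2.0000 bits
- The more "peaked" or concentrated a distribution, the lower its entropy

Entropies:
  H(A) = 2.0000 bits
  H(B) = 0.8019 bits
  H(C) = 1.9230 bits

Ranking: A > C > B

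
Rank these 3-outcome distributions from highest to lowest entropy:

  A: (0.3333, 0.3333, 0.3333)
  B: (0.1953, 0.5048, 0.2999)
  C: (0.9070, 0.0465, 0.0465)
A > B > C

Key insight: Entropy is maximized by uniform distributions and minimized by concentrated distributions.

- Uniform distributions have maximum entropy log₂(3) = 1.5850 bits
- The more "peaked" or concentrated a distribution, the lower its entropy

Entropies:
  H(A) = 1.5850 bits
  H(B) = 1.4790 bits
  H(C) = 0.5394 bits

Ranking: A > B > C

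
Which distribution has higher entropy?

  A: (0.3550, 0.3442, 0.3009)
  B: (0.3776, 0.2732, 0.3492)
A

Both distributions are close to uniform, making this a harder comparison.

H(A) = 1.5814 bits
H(B) = 1.5720 bits

The distribution closer to uniform has higher entropy.
Answer: A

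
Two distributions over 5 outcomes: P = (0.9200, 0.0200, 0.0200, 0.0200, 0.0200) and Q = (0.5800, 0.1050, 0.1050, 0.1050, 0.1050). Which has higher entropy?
Q

P is highly concentrated on one outcome (92%), making it nearly deterministic. Q spreads its mass more evenly (max 58%). The more spread-out distribution has higher entropy: H(P) ≈ 0.562 bits, H(Q) ≈ 1.821 bits.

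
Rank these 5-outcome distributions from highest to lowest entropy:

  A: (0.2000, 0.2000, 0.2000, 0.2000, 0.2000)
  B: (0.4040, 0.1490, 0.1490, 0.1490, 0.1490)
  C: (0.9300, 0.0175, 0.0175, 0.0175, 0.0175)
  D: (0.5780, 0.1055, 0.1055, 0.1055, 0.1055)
A > B > D > C

Key insight: Entropy is maximized by uniform distributions and minimized by concentrated distributions.

Entropies:
  H(A) = 2.3219 bits
  H(B) = 2.1652 bits
  H(C) = 0.5059 bits
  H(D) = 1.8264 bits

Ranking: A > B > D > C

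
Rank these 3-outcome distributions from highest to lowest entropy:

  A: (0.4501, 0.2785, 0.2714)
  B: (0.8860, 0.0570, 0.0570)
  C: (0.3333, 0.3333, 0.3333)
C > A > B

Key insight: Entropy is maximized by uniform distributions and minimized by concentrated distributions.

- Uniform distributions have maximum entropy log₂(3) = 1.5850 bits
- The more "peaked" or concentrated a distribution, the lower its entropy

Entropies:
  H(A) = 1.5427 bits
  H(B) = 0.6259 bits
  H(C) = 1.5850 bits

Ranking: C > A > B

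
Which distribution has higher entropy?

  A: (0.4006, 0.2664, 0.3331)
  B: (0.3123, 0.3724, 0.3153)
B

Both distributions are close to uniform, making this a harder comparison.

H(A) = 1.5654 bits
H(B) = 1.5801 bits

The distribution closer to uniform has higher entropy.
Answer: B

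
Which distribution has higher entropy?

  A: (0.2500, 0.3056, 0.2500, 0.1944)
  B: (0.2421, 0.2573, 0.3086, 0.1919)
A

Both distributions are close to uniform, making this a harder comparison.

H(A) = 1.9820 bits
H(B) = 1.9798 bits

The distribution closer to uniform has higher entropy.
Answer: A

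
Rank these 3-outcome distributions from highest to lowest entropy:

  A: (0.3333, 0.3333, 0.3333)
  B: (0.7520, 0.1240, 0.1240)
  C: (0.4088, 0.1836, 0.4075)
A > C > B

Key insight: Entropy is maximized by uniform distributions and minimized by concentrated distributions.

- Uniform distributions have maximum entropy log₂(3) = 1.5850 bits
- The more "peaked" or concentrated a distribution, the lower its entropy

Entropies:
  H(A) = 1.5850 bits
  H(B) = 1.0561 bits
  H(C) = 1.5043 bits

Ranking: A > C > B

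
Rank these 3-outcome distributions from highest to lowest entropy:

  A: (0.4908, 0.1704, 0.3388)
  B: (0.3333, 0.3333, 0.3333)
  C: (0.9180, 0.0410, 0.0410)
B > A > C

Key insight: Entropy is maximized by uniform distributions and minimized by concentrated distributions.

- Uniform distributions have maximum entropy log₂(3) = 1.5850 bits
- The more "peaked" or concentrated a distribution, the lower its entropy

Entropies:
  H(A) = 1.4680 bits
  H(B) = 1.5850 bits
  H(C) = 0.4912 bits

Ranking: B > A > C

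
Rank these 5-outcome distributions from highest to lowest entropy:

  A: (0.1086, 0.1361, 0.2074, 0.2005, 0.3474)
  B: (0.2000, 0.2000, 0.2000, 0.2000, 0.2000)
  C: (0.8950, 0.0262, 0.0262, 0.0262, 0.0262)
B > A > C

Key insight: Entropy is maximized by uniform distributions and minimized by concentrated distributions.

- Uniform distributions have maximum entropy log₂(5) = 2.3219 bits
- The more "peaked" or concentrated a distribution, the lower its entropy

Entropies:
  H(A) = 2.2048 bits
  H(B) = 2.3219 bits
  H(C) = 0.6946 bits

Ranking: B > A > C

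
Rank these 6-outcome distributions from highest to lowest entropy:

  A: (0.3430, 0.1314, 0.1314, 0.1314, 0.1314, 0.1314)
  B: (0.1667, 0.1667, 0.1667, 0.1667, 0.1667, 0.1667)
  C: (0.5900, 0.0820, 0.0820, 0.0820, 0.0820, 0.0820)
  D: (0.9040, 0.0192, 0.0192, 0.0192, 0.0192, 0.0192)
B > A > C > D

Key insight: Entropy is maximized by uniform distributions and minimized by concentrated distributions.

Entropies:
  H(A) = 2.4532 bits
  H(B) = 2.5850 bits
  H(C) = 1.9285 bits
  H(D) = 0.6791 bits

Ranking: B > A > C > D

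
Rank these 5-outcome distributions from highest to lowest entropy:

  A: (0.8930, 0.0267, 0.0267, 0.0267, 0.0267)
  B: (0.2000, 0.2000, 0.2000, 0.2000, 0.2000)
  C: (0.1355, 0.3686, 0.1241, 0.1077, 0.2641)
B > C > A

Key insight: Entropy is maximized by uniform distributions and minimized by concentrated distributions.

- Uniform distributions have maximum entropy log₂(5) = 2.3219 bits
- The more "peaked" or concentrated a distribution, the lower its entropy

Entropies:
  H(A) = 0.7048 bits
  H(B) = 2.3219 bits
  H(C) = 2.1486 bits

Ranking: B > C > A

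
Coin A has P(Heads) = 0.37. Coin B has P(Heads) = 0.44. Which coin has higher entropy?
B

For binary distributions, entropy is maximized at p=0.5 and decreases as p moves toward 0 or 1.

H(A) = H(0.37) = 0.9507 bits
H(B) = H(0.44) = 0.9896 bits

Distribution B (p=0.44) is closer to uniform (p=0.5), so it has higher entropy.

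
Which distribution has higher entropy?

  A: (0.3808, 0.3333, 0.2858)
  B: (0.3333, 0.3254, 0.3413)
B

Both distributions are close to uniform, making this a harder comparison.

H(A) = 1.5752 bits
H(B) = 1.5847 bits

The distribution closer to uniform has higher entropy.
Answer: B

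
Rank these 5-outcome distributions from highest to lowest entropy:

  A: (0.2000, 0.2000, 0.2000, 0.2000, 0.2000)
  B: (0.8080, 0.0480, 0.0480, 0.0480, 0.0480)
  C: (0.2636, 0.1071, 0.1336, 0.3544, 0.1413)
A > C > B

Key insight: Entropy is maximized by uniform distributions and minimized by concentrated distributions.

- Uniform distributions have maximum entropy log₂(5) = 2.3219 bits
- The more "peaked" or concentrated a distribution, the lower its entropy

Entropies:
  H(A) = 2.3219 bits
  H(B) = 1.0896 bits
  H(C) = 2.1695 bits

Ranking: A > C > B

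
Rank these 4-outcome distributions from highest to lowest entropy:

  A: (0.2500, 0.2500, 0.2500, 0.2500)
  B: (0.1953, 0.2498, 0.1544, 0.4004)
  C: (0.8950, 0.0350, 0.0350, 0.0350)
A > B > C

Key insight: Entropy is maximized by uniform distributions and minimized by concentrated distributions.

- Uniform distributions have maximum entropy log₂(4) = 2.0000 bits
- The more "peaked" or concentrated a distribution, the lower its entropy

Entropies:
  H(A) = 2.0000 bits
  H(B) = 1.9050 bits
  H(C) = 0.6511 bits

Ranking: A > B > C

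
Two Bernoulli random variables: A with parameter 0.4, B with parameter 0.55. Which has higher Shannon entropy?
B

For binary distributions, entropy is maximized at p=0.5 and decreases as p moves toward 0 or 1.

H(A) = H(0.4) = 0.9710 bits
H(B) = H(0.55) = 0.9928 bits

Distribution B (p=0.55) is closer to uniform (p=0.5), so it has higher entropy.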